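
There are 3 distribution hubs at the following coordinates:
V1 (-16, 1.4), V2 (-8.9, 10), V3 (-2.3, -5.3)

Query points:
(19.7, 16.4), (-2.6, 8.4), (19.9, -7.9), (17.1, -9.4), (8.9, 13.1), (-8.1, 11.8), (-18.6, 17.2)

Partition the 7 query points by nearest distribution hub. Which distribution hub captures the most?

(19.7, 16.4) — d² to each: V1:1499.49, V2:858.92, V3:954.89 → nearest is V2
(-2.6, 8.4) — d² to each: V1:228.56, V2:42.25, V3:187.78 → nearest is V2
(19.9, -7.9) — d² to each: V1:1375.3, V2:1149.85, V3:499.6 → nearest is V3
(17.1, -9.4) — d² to each: V1:1212.25, V2:1052.36, V3:393.17 → nearest is V3
(8.9, 13.1) — d² to each: V1:756.9, V2:326.45, V3:464 → nearest is V2
(-8.1, 11.8) — d² to each: V1:170.57, V2:3.88, V3:326.05 → nearest is V2
(-18.6, 17.2) — d² to each: V1:256.4, V2:145.93, V3:771.94 → nearest is V2
Tally — V2:5, V3:2. V2 captures the most (5).

V2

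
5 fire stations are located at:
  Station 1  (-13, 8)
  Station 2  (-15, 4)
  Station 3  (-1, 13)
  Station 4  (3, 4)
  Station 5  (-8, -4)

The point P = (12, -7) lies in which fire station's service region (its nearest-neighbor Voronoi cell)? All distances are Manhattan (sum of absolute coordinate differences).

d(P, Station 1) = |12−(-13)| + |-7−8| = 25 + 15 = 40
d(P, Station 2) = |12−(-15)| + |-7−4| = 27 + 11 = 38
d(P, Station 3) = |12−(-1)| + |-7−13| = 13 + 20 = 33
d(P, Station 4) = |12−3| + |-7−4| = 9 + 11 = 20
d(P, Station 5) = |12−(-8)| + |-7−(-4)| = 20 + 3 = 23
The smallest is to Station 4, so P lies in the Voronoi region of Station 4.

Station 4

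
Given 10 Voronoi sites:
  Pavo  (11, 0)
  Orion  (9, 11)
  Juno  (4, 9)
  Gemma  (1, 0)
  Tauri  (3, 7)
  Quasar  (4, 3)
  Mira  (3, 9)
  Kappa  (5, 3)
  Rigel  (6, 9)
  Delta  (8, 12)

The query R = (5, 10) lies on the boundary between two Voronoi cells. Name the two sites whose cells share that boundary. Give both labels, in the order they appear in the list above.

Squared distances from R to each site:
d²(R, Pavo) = 36 + 100 = 136
d²(R, Orion) = 16 + 1 = 17
d²(R, Juno) = 1 + 1 = 2
d²(R, Gemma) = 16 + 100 = 116
d²(R, Tauri) = 4 + 9 = 13
d²(R, Quasar) = 1 + 49 = 50
d²(R, Mira) = 4 + 1 = 5
d²(R, Kappa) = 0 + 49 = 49
d²(R, Rigel) = 1 + 1 = 2
d²(R, Delta) = 9 + 4 = 13
R is equidistant from Juno and Rigel (both at squared distance 2), and every other site is strictly farther — so R lies on the Juno–Rigel Voronoi edge.

Juno and Rigel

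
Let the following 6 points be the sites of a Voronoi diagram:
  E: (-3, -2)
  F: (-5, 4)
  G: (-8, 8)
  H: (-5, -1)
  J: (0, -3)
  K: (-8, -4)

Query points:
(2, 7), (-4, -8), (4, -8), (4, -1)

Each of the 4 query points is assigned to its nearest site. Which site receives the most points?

(2, 7) — d² to each: E:106, F:58, G:101, H:113, J:104, K:221 → nearest is F
(-4, -8) — d² to each: E:37, F:145, G:272, H:50, J:41, K:32 → nearest is K
(4, -8) — d² to each: E:85, F:225, G:400, H:130, J:41, K:160 → nearest is J
(4, -1) — d² to each: E:50, F:106, G:225, H:81, J:20, K:153 → nearest is J
Tally — F:1, J:2, K:1. J captures the most (2).

J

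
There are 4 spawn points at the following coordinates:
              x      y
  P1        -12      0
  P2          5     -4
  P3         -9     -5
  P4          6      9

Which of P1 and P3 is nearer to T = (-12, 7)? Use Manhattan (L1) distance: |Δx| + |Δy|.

P1

d(T,P1) = |-12−(-12)| + |7−0| = 0 + 7 = 7
d(T,P3) = |-12−(-9)| + |7−(-5)| = 3 + 12 = 15
7 < 15, so P1 is closer.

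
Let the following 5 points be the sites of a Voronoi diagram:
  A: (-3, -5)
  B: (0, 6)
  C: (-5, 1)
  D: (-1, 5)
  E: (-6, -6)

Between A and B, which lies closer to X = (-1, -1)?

A

Compare squared distances:
|XA|² = (-1−(-3))² + (-1−(-5))² = 4 + 16 = 20
|XB|² = (-1−0)² + (-1−6)² = 1 + 49 = 50
20 < 50, so A is closer.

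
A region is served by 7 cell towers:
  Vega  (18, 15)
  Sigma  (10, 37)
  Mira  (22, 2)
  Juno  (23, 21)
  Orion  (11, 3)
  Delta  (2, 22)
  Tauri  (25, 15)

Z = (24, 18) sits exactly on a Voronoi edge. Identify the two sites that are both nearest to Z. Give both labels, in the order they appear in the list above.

Juno and Tauri

Squared distances from Z to each site:
d²(Z, Vega) = (24−18)² + (18−15)² = 36 + 9 = 45
d²(Z, Sigma) = (24−10)² + (18−37)² = 196 + 361 = 557
d²(Z, Mira) = (24−22)² + (18−2)² = 4 + 256 = 260
d²(Z, Juno) = (24−23)² + (18−21)² = 1 + 9 = 10
d²(Z, Orion) = (24−11)² + (18−3)² = 169 + 225 = 394
d²(Z, Delta) = (24−2)² + (18−22)² = 484 + 16 = 500
d²(Z, Tauri) = (24−25)² + (18−15)² = 1 + 9 = 10
Z is equidistant from Juno and Tauri (both at squared distance 10), and every other site is strictly farther — so Z lies on the Juno–Tauri Voronoi edge.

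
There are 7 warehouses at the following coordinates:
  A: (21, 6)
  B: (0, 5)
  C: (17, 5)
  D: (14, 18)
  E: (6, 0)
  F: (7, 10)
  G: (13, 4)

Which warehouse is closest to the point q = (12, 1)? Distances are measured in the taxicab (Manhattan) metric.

G

d(q,A) = |12−21| + |1−6| = 9 + 5 = 14
d(q,B) = |12−0| + |1−5| = 12 + 4 = 16
d(q,C) = |12−17| + |1−5| = 5 + 4 = 9
d(q,D) = |12−14| + |1−18| = 2 + 17 = 19
d(q,E) = |12−6| + |1−0| = 6 + 1 = 7
d(q,F) = |12−7| + |1−10| = 5 + 9 = 14
d(q,G) = |12−13| + |1−4| = 1 + 3 = 4
G is nearest.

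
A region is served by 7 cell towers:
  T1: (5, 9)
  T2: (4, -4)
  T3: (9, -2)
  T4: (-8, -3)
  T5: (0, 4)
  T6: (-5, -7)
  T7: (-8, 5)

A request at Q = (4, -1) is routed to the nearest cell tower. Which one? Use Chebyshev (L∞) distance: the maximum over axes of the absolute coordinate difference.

T2

d(Q,T1) = max(1, 10) = 10
d(Q,T2) = max(0, 3) = 3
d(Q,T3) = max(5, 1) = 5
d(Q,T4) = max(12, 2) = 12
d(Q,T5) = max(4, 5) = 5
d(Q,T6) = max(9, 6) = 9
d(Q,T7) = max(12, 6) = 12
T2 is nearest.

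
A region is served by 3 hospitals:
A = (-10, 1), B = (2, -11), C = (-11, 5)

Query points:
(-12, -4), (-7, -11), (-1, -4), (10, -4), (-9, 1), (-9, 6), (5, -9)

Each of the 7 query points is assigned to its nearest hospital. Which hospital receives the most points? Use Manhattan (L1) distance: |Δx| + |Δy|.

B

(-12, -4) — d to each: A:7, B:21, C:10 → nearest is A
(-7, -11) — d to each: A:15, B:9, C:20 → nearest is B
(-1, -4) — d to each: A:14, B:10, C:19 → nearest is B
(10, -4) — d to each: A:25, B:15, C:30 → nearest is B
(-9, 1) — d to each: A:1, B:23, C:6 → nearest is A
(-9, 6) — d to each: A:6, B:28, C:3 → nearest is C
(5, -9) — d to each: A:25, B:5, C:30 → nearest is B
Tally — A:2, B:4, C:1. B captures the most (4).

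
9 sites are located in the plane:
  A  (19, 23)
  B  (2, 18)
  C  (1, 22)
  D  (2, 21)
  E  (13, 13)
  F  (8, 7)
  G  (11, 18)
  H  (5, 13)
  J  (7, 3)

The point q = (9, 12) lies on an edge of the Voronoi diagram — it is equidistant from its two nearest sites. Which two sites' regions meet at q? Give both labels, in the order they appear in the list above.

Squared distances from q to each site:
|qA|² = (9−19)² + (12−23)² = 100 + 121 = 221
|qB|² = (9−2)² + (12−18)² = 49 + 36 = 85
|qC|² = (9−1)² + (12−22)² = 64 + 100 = 164
|qD|² = (9−2)² + (12−21)² = 49 + 81 = 130
|qE|² = (9−13)² + (12−13)² = 16 + 1 = 17
|qF|² = (9−8)² + (12−7)² = 1 + 25 = 26
|qG|² = (9−11)² + (12−18)² = 4 + 36 = 40
|qH|² = (9−5)² + (12−13)² = 16 + 1 = 17
|qJ|² = (9−7)² + (12−3)² = 4 + 81 = 85
q is equidistant from E and H (both at squared distance 17), and every other site is strictly farther — so q lies on the E–H Voronoi edge.

E and H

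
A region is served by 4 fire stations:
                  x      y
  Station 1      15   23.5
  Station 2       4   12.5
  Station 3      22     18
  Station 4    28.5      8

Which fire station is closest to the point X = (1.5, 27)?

Station 1

Since √ is increasing, it suffices to compare squared distances:
d²(X, Station 1) = (1.5−15)² + (27−23.5)² = 182.25 + 12.25 = 194.5
d²(X, Station 2) = (1.5−4)² + (27−12.5)² = 6.25 + 210.25 = 216.5
d²(X, Station 3) = (1.5−22)² + (27−18)² = 420.25 + 81 = 501.25
d²(X, Station 4) = (1.5−28.5)² + (27−8)² = 729 + 361 = 1090
Station 1 is nearest.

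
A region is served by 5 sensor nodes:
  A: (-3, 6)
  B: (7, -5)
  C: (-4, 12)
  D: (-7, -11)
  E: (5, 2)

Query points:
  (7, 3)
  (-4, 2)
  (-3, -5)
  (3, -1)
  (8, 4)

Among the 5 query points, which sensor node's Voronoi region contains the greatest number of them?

(7, 3) — d² to each: A:109, B:64, C:202, D:392, E:5 → nearest is E
(-4, 2) — d² to each: A:17, B:170, C:100, D:178, E:81 → nearest is A
(-3, -5) — d² to each: A:121, B:100, C:290, D:52, E:113 → nearest is D
(3, -1) — d² to each: A:85, B:32, C:218, D:200, E:13 → nearest is E
(8, 4) — d² to each: A:125, B:82, C:208, D:450, E:13 → nearest is E
Tally — A:1, D:1, E:3. E captures the most (3).

E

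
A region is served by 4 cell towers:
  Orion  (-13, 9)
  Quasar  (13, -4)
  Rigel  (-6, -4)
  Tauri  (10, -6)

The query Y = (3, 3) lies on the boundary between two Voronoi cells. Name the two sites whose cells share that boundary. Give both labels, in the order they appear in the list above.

Squared distances from Y to each site:
d²(Y, Orion) = (3−(-13))² + (3−9)² = 256 + 36 = 292
d²(Y, Quasar) = (3−13)² + (3−(-4))² = 100 + 49 = 149
d²(Y, Rigel) = (3−(-6))² + (3−(-4))² = 81 + 49 = 130
d²(Y, Tauri) = (3−10)² + (3−(-6))² = 49 + 81 = 130
Y is equidistant from Rigel and Tauri (both at squared distance 130), and every other site is strictly farther — so Y lies on the Rigel–Tauri Voronoi edge.

Rigel and Tauri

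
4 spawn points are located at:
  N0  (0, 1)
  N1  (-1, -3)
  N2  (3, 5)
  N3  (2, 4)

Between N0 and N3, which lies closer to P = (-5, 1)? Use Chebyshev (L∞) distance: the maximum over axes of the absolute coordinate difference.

d(P,N0) = max(5, 0) = 5
d(P,N3) = max(7, 3) = 7
5 < 7, so N0 is closer.

N0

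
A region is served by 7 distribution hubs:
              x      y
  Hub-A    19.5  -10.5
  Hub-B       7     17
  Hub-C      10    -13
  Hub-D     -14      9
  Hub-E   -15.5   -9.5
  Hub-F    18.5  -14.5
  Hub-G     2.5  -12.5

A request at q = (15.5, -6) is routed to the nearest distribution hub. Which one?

Hub-A

Compare squared distances (the ordering matches that of the actual distances):
d²(q, Hub-A) = (15.5−19.5)² + (-6−(-10.5))² = 16 + 20.25 = 36.25
d²(q, Hub-B) = (15.5−7)² + (-6−17)² = 72.25 + 529 = 601.25
d²(q, Hub-C) = (15.5−10)² + (-6−(-13))² = 30.25 + 49 = 79.25
d²(q, Hub-D) = (15.5−(-14))² + (-6−9)² = 870.25 + 225 = 1095.25
d²(q, Hub-E) = (15.5−(-15.5))² + (-6−(-9.5))² = 961 + 12.25 = 973.25
d²(q, Hub-F) = (15.5−18.5)² + (-6−(-14.5))² = 9 + 72.25 = 81.25
d²(q, Hub-G) = (15.5−2.5)² + (-6−(-12.5))² = 169 + 42.25 = 211.25
The smallest is to Hub-A, so q lies in the Voronoi region of Hub-A.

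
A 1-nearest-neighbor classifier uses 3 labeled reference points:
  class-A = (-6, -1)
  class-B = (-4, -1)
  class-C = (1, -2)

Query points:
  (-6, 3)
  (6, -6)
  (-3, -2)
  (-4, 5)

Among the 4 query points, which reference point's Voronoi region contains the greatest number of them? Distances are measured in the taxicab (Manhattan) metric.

class-B

(-6, 3) — d to each: class-A:4, class-B:6, class-C:12 → nearest is class-A
(6, -6) — d to each: class-A:17, class-B:15, class-C:9 → nearest is class-C
(-3, -2) — d to each: class-A:4, class-B:2, class-C:4 → nearest is class-B
(-4, 5) — d to each: class-A:8, class-B:6, class-C:12 → nearest is class-B
Tally — class-A:1, class-B:2, class-C:1. class-B captures the most (2).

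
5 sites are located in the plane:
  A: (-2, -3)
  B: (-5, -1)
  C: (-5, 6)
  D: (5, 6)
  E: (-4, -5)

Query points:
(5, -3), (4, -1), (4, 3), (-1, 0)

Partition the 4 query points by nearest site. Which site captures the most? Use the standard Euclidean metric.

A

(5, -3) — d² to each: A:49, B:104, C:181, D:81, E:85 → nearest is A
(4, -1) — d² to each: A:40, B:81, C:130, D:50, E:80 → nearest is A
(4, 3) — d² to each: A:72, B:97, C:90, D:10, E:128 → nearest is D
(-1, 0) — d² to each: A:10, B:17, C:52, D:72, E:34 → nearest is A
Tally — A:3, D:1. A captures the most (3).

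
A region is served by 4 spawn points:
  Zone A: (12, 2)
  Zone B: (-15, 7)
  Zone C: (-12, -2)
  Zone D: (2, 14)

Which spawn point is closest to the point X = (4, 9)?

Since √ is increasing, it suffices to compare squared distances:
d²(X, Zone A) = (4−12)² + (9−2)² = 64 + 49 = 113
d²(X, Zone B) = (4−(-15))² + (9−7)² = 361 + 4 = 365
d²(X, Zone C) = (4−(-12))² + (9−(-2))² = 256 + 121 = 377
d²(X, Zone D) = (4−2)² + (9−14)² = 4 + 25 = 29
The smallest is to Zone D, so X lies in the Voronoi region of Zone D.

Zone D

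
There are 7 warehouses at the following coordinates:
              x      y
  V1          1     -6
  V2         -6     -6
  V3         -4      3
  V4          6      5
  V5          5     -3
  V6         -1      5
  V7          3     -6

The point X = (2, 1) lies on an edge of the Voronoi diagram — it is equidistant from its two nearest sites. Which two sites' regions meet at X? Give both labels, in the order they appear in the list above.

Squared distances from X to each site:
|XV1|² = (2−1)² + (1−(-6))² = 1 + 49 = 50
|XV2|² = (2−(-6))² + (1−(-6))² = 64 + 49 = 113
|XV3|² = (2−(-4))² + (1−3)² = 36 + 4 = 40
|XV4|² = (2−6)² + (1−5)² = 16 + 16 = 32
|XV5|² = (2−5)² + (1−(-3))² = 9 + 16 = 25
|XV6|² = (2−(-1))² + (1−5)² = 9 + 16 = 25
|XV7|² = (2−3)² + (1−(-6))² = 1 + 49 = 50
X is equidistant from V5 and V6 (both at squared distance 25), and every other site is strictly farther — so X lies on the V5–V6 Voronoi edge.

V5 and V6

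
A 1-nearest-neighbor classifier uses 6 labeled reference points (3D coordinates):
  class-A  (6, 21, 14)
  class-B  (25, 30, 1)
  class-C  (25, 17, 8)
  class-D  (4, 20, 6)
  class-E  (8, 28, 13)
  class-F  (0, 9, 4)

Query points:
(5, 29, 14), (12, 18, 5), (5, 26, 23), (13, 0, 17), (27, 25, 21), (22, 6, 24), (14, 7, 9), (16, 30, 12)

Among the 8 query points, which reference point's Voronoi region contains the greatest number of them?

class-C

(5, 29, 14) — d² to each: class-A:65, class-B:570, class-C:580, class-D:146, class-E:11, class-F:525 → nearest is class-E
(12, 18, 5) — d² to each: class-A:126, class-B:329, class-C:179, class-D:69, class-E:180, class-F:226 → nearest is class-D
(5, 26, 23) — d² to each: class-A:107, class-B:900, class-C:706, class-D:326, class-E:113, class-F:675 → nearest is class-A
(13, 0, 17) — d² to each: class-A:499, class-B:1300, class-C:514, class-D:602, class-E:825, class-F:419 → nearest is class-F
(27, 25, 21) — d² to each: class-A:506, class-B:429, class-C:237, class-D:779, class-E:434, class-F:1274 → nearest is class-C
(22, 6, 24) — d² to each: class-A:581, class-B:1114, class-C:386, class-D:844, class-E:801, class-F:893 → nearest is class-C
(14, 7, 9) — d² to each: class-A:285, class-B:714, class-C:222, class-D:278, class-E:493, class-F:225 → nearest is class-C
(16, 30, 12) — d² to each: class-A:185, class-B:202, class-C:266, class-D:280, class-E:69, class-F:761 → nearest is class-E
Tally — class-A:1, class-C:3, class-D:1, class-E:2, class-F:1. class-C captures the most (3).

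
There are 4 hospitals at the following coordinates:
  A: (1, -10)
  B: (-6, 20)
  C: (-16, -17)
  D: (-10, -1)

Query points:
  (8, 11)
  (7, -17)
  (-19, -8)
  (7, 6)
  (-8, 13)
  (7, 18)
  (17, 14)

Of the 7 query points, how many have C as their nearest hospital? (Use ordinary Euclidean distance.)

1

(8, 11) — d² to each: A:490, B:277, C:1360, D:468 → nearest is B
(7, -17) — d² to each: A:85, B:1538, C:529, D:545 → nearest is A
(-19, -8) — d² to each: A:404, B:953, C:90, D:130 → nearest is C
(7, 6) — d² to each: A:292, B:365, C:1058, D:338 → nearest is A
(-8, 13) — d² to each: A:610, B:53, C:964, D:200 → nearest is B
(7, 18) — d² to each: A:820, B:173, C:1754, D:650 → nearest is B
(17, 14) — d² to each: A:832, B:565, C:2050, D:954 → nearest is B
1 of the 7 points has C as nearest.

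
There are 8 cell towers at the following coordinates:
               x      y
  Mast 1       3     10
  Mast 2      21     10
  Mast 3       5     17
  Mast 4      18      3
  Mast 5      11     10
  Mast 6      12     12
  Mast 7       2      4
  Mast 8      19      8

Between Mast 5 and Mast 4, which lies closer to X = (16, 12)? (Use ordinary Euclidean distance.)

Mast 5

Compare squared distances:
d²(X, Mast 5) = (16−11)² + (12−10)² = 25 + 4 = 29
d²(X, Mast 4) = (16−18)² + (12−3)² = 4 + 81 = 85
29 < 85, so Mast 5 is closer.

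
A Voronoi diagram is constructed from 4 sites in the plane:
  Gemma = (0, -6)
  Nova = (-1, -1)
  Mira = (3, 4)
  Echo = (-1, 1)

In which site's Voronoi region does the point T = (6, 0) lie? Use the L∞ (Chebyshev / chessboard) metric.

d(T, Gemma) = max(6, 6) = 6
d(T, Nova) = max(7, 1) = 7
d(T, Mira) = max(3, 4) = 4
d(T, Echo) = max(7, 1) = 7
Mira is nearest.

Mira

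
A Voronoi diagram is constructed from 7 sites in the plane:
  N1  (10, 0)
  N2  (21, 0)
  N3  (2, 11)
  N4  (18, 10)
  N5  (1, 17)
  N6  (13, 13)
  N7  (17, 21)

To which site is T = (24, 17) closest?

N7

Since √ is increasing, it suffices to compare squared distances:
|TN1|² = (24−10)² + (17−0)² = 196 + 289 = 485
|TN2|² = (24−21)² + (17−0)² = 9 + 289 = 298
|TN3|² = (24−2)² + (17−11)² = 484 + 36 = 520
|TN4|² = (24−18)² + (17−10)² = 36 + 49 = 85
|TN5|² = (24−1)² + (17−17)² = 529 + 0 = 529
|TN6|² = (24−13)² + (17−13)² = 121 + 16 = 137
|TN7|² = (24−17)² + (17−21)² = 49 + 16 = 65
The smallest is to N7, so T lies in the Voronoi region of N7.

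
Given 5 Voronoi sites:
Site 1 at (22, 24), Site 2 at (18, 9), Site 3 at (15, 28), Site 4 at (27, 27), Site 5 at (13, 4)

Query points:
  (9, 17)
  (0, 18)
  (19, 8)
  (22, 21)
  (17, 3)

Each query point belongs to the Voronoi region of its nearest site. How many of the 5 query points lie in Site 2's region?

2

(9, 17) — d² to each: Site 1:218, Site 2:145, Site 3:157, Site 4:424, Site 5:185 → nearest is Site 2
(0, 18) — d² to each: Site 1:520, Site 2:405, Site 3:325, Site 4:810, Site 5:365 → nearest is Site 3
(19, 8) — d² to each: Site 1:265, Site 2:2, Site 3:416, Site 4:425, Site 5:52 → nearest is Site 2
(22, 21) — d² to each: Site 1:9, Site 2:160, Site 3:98, Site 4:61, Site 5:370 → nearest is Site 1
(17, 3) — d² to each: Site 1:466, Site 2:37, Site 3:629, Site 4:676, Site 5:17 → nearest is Site 5
2 of the 5 points have Site 2 as nearest.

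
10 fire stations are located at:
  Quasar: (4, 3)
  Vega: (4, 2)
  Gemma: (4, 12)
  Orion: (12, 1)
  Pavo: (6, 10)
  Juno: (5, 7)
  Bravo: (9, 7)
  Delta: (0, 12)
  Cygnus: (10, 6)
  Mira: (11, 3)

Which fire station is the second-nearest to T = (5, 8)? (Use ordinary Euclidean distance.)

Since √ is increasing, it suffices to compare squared distances:
d²(T, Quasar) = (5−4)² + (8−3)² = 1 + 25 = 26
d²(T, Vega) = (5−4)² + (8−2)² = 1 + 36 = 37
d²(T, Gemma) = (5−4)² + (8−12)² = 1 + 16 = 17
d²(T, Orion) = (5−12)² + (8−1)² = 49 + 49 = 98
d²(T, Pavo) = (5−6)² + (8−10)² = 1 + 4 = 5
d²(T, Juno) = (5−5)² + (8−7)² = 0 + 1 = 1
d²(T, Bravo) = (5−9)² + (8−7)² = 16 + 1 = 17
d²(T, Delta) = (5−0)² + (8−12)² = 25 + 16 = 41
d²(T, Cygnus) = (5−10)² + (8−6)² = 25 + 4 = 29
d²(T, Mira) = (5−11)² + (8−3)² = 36 + 25 = 61
Sorted ascending: Juno, Pavo, Gemma, … — the second-nearest is Pavo.

Pavo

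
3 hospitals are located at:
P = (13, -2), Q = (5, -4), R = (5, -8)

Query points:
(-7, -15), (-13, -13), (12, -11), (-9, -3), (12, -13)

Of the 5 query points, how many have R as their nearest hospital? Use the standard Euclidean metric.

4

(-7, -15) — d² to each: P:569, Q:265, R:193 → nearest is R
(-13, -13) — d² to each: P:797, Q:405, R:349 → nearest is R
(12, -11) — d² to each: P:82, Q:98, R:58 → nearest is R
(-9, -3) — d² to each: P:485, Q:197, R:221 → nearest is Q
(12, -13) — d² to each: P:122, Q:130, R:74 → nearest is R
4 of the 5 points have R as nearest.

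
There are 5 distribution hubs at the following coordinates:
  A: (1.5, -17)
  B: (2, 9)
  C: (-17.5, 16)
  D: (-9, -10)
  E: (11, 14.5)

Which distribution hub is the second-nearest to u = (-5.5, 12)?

Compare squared distances (the ordering matches that of the actual distances):
|uA|² = (-5.5−1.5)² + (12−(-17))² = 49 + 841 = 890
|uB|² = (-5.5−2)² + (12−9)² = 56.25 + 9 = 65.25
|uC|² = (-5.5−(-17.5))² + (12−16)² = 144 + 16 = 160
|uD|² = (-5.5−(-9))² + (12−(-10))² = 12.25 + 484 = 496.25
|uE|² = (-5.5−11)² + (12−14.5)² = 272.25 + 6.25 = 278.5
Sorted ascending: B, C, E, … — the second-nearest is C.

C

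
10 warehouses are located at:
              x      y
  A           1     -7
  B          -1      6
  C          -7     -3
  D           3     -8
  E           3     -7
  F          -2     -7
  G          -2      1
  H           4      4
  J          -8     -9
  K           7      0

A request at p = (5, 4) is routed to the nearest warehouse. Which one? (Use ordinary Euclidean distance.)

Compare squared distances (the ordering matches that of the actual distances):
|pA|² = 16 + 121 = 137
|pB|² = 36 + 4 = 40
|pC|² = 144 + 49 = 193
|pD|² = 4 + 144 = 148
|pE|² = 4 + 121 = 125
|pF|² = 49 + 121 = 170
|pG|² = 49 + 9 = 58
|pH|² = 1 + 0 = 1
|pJ|² = 169 + 169 = 338
|pK|² = 4 + 16 = 20
Minimum is at H.

H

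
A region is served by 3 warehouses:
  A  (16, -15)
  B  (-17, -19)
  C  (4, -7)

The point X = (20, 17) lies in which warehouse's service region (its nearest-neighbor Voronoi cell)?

C

Compare squared distances (the ordering matches that of the actual distances):
|XA|² = (20−16)² + (17−(-15))² = 16 + 1024 = 1040
|XB|² = (20−(-17))² + (17−(-19))² = 1369 + 1296 = 2665
|XC|² = (20−4)² + (17−(-7))² = 256 + 576 = 832
C is nearest.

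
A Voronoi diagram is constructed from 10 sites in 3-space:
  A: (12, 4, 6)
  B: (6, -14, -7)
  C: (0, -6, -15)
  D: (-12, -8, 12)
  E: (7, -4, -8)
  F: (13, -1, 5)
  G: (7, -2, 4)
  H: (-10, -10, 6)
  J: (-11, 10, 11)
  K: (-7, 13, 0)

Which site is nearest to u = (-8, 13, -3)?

Squared Euclidean distances:
|uA|² = (-8−12)² + (13−4)² + (-3−6)² = 400 + 81 + 81 = 562
|uB|² = (-8−6)² + (13−(-14))² + (-3−(-7))² = 196 + 729 + 16 = 941
|uC|² = (-8−0)² + (13−(-6))² + (-3−(-15))² = 64 + 361 + 144 = 569
|uD|² = (-8−(-12))² + (13−(-8))² + (-3−12)² = 16 + 441 + 225 = 682
|uE|² = (-8−7)² + (13−(-4))² + (-3−(-8))² = 225 + 289 + 25 = 539
|uF|² = (-8−13)² + (13−(-1))² + (-3−5)² = 441 + 196 + 64 = 701
|uG|² = (-8−7)² + (13−(-2))² + (-3−4)² = 225 + 225 + 49 = 499
|uH|² = (-8−(-10))² + (13−(-10))² + (-3−6)² = 4 + 529 + 81 = 614
|uJ|² = (-8−(-11))² + (13−10)² + (-3−11)² = 9 + 9 + 196 = 214
|uK|² = (-8−(-7))² + (13−13)² + (-3−0)² = 1 + 0 + 9 = 10
Minimum is at K.

K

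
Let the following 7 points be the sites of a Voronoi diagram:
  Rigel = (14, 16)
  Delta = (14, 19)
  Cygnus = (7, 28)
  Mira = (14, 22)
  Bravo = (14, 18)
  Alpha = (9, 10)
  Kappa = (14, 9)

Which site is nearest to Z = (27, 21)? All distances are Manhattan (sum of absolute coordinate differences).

d(Z, Rigel) = |27−14| + |21−16| = 13 + 5 = 18
d(Z, Delta) = |27−14| + |21−19| = 13 + 2 = 15
d(Z, Cygnus) = |27−7| + |21−28| = 20 + 7 = 27
d(Z, Mira) = |27−14| + |21−22| = 13 + 1 = 14
d(Z, Bravo) = |27−14| + |21−18| = 13 + 3 = 16
d(Z, Alpha) = |27−9| + |21−10| = 18 + 11 = 29
d(Z, Kappa) = |27−14| + |21−9| = 13 + 12 = 25
Minimum is at Mira.

Mira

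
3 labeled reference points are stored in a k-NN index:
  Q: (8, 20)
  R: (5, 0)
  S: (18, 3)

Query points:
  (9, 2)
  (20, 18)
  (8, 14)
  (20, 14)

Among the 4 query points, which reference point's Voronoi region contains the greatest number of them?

Q

(9, 2) — d² to each: Q:325, R:20, S:82 → nearest is R
(20, 18) — d² to each: Q:148, R:549, S:229 → nearest is Q
(8, 14) — d² to each: Q:36, R:205, S:221 → nearest is Q
(20, 14) — d² to each: Q:180, R:421, S:125 → nearest is S
Tally — Q:2, R:1, S:1. Q captures the most (2).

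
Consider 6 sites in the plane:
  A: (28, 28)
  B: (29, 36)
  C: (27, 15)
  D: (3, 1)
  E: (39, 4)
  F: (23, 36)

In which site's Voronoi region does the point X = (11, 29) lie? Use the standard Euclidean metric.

F

Since √ is increasing, it suffices to compare squared distances:
|XA|² = (11−28)² + (29−28)² = 289 + 1 = 290
|XB|² = (11−29)² + (29−36)² = 324 + 49 = 373
|XC|² = (11−27)² + (29−15)² = 256 + 196 = 452
|XD|² = (11−3)² + (29−1)² = 64 + 784 = 848
|XE|² = (11−39)² + (29−4)² = 784 + 625 = 1409
|XF|² = (11−23)² + (29−36)² = 144 + 49 = 193
Minimum is at F.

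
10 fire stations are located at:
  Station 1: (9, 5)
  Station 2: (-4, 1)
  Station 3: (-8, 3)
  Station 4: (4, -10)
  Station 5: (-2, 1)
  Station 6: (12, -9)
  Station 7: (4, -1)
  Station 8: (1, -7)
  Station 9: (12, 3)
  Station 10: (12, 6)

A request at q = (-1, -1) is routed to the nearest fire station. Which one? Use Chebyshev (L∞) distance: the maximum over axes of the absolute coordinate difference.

Station 5

d(q, Station 1) = max(10, 6) = 10
d(q, Station 2) = max(3, 2) = 3
d(q, Station 3) = max(7, 4) = 7
d(q, Station 4) = max(5, 9) = 9
d(q, Station 5) = max(1, 2) = 2
d(q, Station 6) = max(13, 8) = 13
d(q, Station 7) = max(5, 0) = 5
d(q, Station 8) = max(2, 6) = 6
d(q, Station 9) = max(13, 4) = 13
d(q, Station 10) = max(13, 7) = 13
Station 5 is nearest.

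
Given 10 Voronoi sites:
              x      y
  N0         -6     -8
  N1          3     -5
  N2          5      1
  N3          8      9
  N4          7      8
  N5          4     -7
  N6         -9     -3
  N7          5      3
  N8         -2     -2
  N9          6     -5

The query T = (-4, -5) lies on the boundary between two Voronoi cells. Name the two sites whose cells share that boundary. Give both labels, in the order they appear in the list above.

N0 and N8

Squared distances from T to each site:
|TN0|² = (-4−(-6))² + (-5−(-8))² = 4 + 9 = 13
|TN1|² = (-4−3)² + (-5−(-5))² = 49 + 0 = 49
|TN2|² = (-4−5)² + (-5−1)² = 81 + 36 = 117
|TN3|² = (-4−8)² + (-5−9)² = 144 + 196 = 340
|TN4|² = (-4−7)² + (-5−8)² = 121 + 169 = 290
|TN5|² = (-4−4)² + (-5−(-7))² = 64 + 4 = 68
|TN6|² = (-4−(-9))² + (-5−(-3))² = 25 + 4 = 29
|TN7|² = (-4−5)² + (-5−3)² = 81 + 64 = 145
|TN8|² = (-4−(-2))² + (-5−(-2))² = 4 + 9 = 13
|TN9|² = (-4−6)² + (-5−(-5))² = 100 + 0 = 100
T is equidistant from N0 and N8 (both at squared distance 13), and every other site is strictly farther — so T lies on the N0–N8 Voronoi edge.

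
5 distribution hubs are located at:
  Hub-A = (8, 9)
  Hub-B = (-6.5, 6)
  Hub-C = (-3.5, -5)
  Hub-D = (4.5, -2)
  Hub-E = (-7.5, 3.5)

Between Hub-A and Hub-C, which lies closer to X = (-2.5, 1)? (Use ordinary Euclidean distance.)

Hub-C

Compare squared distances:
d²(X, Hub-A) = (-2.5−8)² + (1−9)² = 110.25 + 64 = 174.25
d²(X, Hub-C) = (-2.5−(-3.5))² + (1−(-5))² = 1 + 36 = 37
174.25 > 37, so Hub-C is closer.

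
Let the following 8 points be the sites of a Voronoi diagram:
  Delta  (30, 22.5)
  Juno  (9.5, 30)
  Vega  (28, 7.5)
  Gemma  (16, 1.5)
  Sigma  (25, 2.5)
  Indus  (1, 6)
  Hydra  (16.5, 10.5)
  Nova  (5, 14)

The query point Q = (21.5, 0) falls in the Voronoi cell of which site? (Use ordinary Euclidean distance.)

Since √ is increasing, it suffices to compare squared distances:
d²(Q, Delta) = (21.5−30)² + (0−22.5)² = 72.25 + 506.25 = 578.5
d²(Q, Juno) = (21.5−9.5)² + (0−30)² = 144 + 900 = 1044
d²(Q, Vega) = (21.5−28)² + (0−7.5)² = 42.25 + 56.25 = 98.5
d²(Q, Gemma) = (21.5−16)² + (0−1.5)² = 30.25 + 2.25 = 32.5
d²(Q, Sigma) = (21.5−25)² + (0−2.5)² = 12.25 + 6.25 = 18.5
d²(Q, Indus) = (21.5−1)² + (0−6)² = 420.25 + 36 = 456.25
d²(Q, Hydra) = (21.5−16.5)² + (0−10.5)² = 25 + 110.25 = 135.25
d²(Q, Nova) = (21.5−5)² + (0−14)² = 272.25 + 196 = 468.25
Sigma is nearest.

Sigma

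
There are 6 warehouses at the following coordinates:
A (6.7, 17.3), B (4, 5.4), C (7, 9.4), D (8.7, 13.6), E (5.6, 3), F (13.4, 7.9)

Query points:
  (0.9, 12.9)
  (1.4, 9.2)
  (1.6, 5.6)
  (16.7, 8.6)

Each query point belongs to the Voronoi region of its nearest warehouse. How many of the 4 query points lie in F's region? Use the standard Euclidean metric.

(0.9, 12.9) — d² to each: A:53, B:65.86, C:49.46, D:61.33, E:120.1, F:181.25 → nearest is C
(1.4, 9.2) — d² to each: A:93.7, B:21.2, C:31.4, D:72.65, E:56.08, F:145.69 → nearest is B
(1.6, 5.6) — d² to each: A:162.9, B:5.8, C:43.6, D:114.41, E:22.76, F:144.53 → nearest is B
(16.7, 8.6) — d² to each: A:175.69, B:171.53, C:94.73, D:89, E:154.57, F:11.38 → nearest is F
1 of the 4 points has F as nearest.

1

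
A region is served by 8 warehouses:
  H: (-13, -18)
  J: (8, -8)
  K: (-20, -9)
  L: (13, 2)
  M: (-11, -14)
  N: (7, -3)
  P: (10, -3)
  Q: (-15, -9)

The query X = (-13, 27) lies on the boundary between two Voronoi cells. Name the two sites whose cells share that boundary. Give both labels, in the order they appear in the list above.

N and Q

Squared distances from X to each site:
|XH|² = 0 + 2025 = 2025
|XJ|² = 441 + 1225 = 1666
|XK|² = 49 + 1296 = 1345
|XL|² = 676 + 625 = 1301
|XM|² = 4 + 1681 = 1685
|XN|² = 400 + 900 = 1300
|XP|² = 529 + 900 = 1429
|XQ|² = 4 + 1296 = 1300
X is equidistant from N and Q (both at squared distance 1300), and every other site is strictly farther — so X lies on the N–Q Voronoi edge.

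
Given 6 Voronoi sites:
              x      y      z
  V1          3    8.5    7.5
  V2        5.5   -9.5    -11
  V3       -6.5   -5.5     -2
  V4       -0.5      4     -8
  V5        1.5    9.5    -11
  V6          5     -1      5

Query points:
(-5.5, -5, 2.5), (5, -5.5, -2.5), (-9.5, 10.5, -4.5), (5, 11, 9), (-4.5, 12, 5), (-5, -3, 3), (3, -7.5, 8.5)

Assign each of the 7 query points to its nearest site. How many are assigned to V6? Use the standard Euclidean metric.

(-5.5, -5, 2.5) — d² to each: V1:279.5, V2:323.5, V3:21.5, V4:216.25, V5:441.5, V6:132.5 → nearest is V3
(5, -5.5, -2.5) — d² to each: V1:300, V2:88.5, V3:132.5, V4:150.75, V5:309.5, V6:76.5 → nearest is V6
(-9.5, 10.5, -4.5) — d² to each: V1:304.25, V2:667.25, V3:271.25, V4:135.5, V5:164.25, V6:432.75 → nearest is V4
(5, 11, 9) — d² to each: V1:12.5, V2:820.5, V3:525.5, V4:368.25, V5:414.5, V6:160 → nearest is V1
(-4.5, 12, 5) — d² to each: V1:74.75, V2:818.25, V3:359.25, V4:249, V5:298.25, V6:259.25 → nearest is V1
(-5, -3, 3) — d² to each: V1:216.5, V2:348.5, V3:33.5, V4:190.25, V5:394.5, V6:108 → nearest is V3
(3, -7.5, 8.5) — d² to each: V1:257, V2:390.5, V3:204.5, V4:416.75, V5:671.5, V6:58.5 → nearest is V6
2 of the 7 points have V6 as nearest.

2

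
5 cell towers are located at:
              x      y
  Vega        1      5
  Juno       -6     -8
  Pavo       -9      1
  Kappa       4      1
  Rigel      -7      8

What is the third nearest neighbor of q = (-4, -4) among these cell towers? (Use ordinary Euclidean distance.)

Kappa

Squared Euclidean distances:
d²(q, Vega) = 25 + 81 = 106
d²(q, Juno) = 4 + 16 = 20
d²(q, Pavo) = 25 + 25 = 50
d²(q, Kappa) = 64 + 25 = 89
d²(q, Rigel) = 9 + 144 = 153
Sorted ascending: Juno, Pavo, Kappa, Vega, … — the third-nearest is Kappa.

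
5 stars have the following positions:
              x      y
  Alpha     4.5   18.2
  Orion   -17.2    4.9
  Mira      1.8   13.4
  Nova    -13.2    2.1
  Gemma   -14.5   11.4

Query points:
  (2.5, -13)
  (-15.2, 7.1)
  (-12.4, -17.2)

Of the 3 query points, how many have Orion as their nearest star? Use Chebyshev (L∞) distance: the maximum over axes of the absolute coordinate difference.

1

(2.5, -13) — d to each: Alpha:31.2, Orion:19.7, Mira:26.4, Nova:15.7, Gemma:24.4 → nearest is Nova
(-15.2, 7.1) — d to each: Alpha:19.7, Orion:2.2, Mira:17, Nova:5, Gemma:4.3 → nearest is Orion
(-12.4, -17.2) — d to each: Alpha:35.4, Orion:22.1, Mira:30.6, Nova:19.3, Gemma:28.6 → nearest is Nova
1 of the 3 points has Orion as nearest.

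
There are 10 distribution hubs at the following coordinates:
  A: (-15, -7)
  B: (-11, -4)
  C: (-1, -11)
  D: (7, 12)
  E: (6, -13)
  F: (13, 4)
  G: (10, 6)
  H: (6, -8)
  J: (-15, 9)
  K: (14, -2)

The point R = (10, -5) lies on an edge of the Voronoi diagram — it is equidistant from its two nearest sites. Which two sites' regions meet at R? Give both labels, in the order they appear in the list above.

H and K

Squared distances from R to each site:
|RA|² = (10−(-15))² + (-5−(-7))² = 625 + 4 = 629
|RB|² = (10−(-11))² + (-5−(-4))² = 441 + 1 = 442
|RC|² = (10−(-1))² + (-5−(-11))² = 121 + 36 = 157
|RD|² = (10−7)² + (-5−12)² = 9 + 289 = 298
|RE|² = (10−6)² + (-5−(-13))² = 16 + 64 = 80
|RF|² = (10−13)² + (-5−4)² = 9 + 81 = 90
|RG|² = (10−10)² + (-5−6)² = 0 + 121 = 121
|RH|² = (10−6)² + (-5−(-8))² = 16 + 9 = 25
|RJ|² = (10−(-15))² + (-5−9)² = 625 + 196 = 821
|RK|² = (10−14)² + (-5−(-2))² = 16 + 9 = 25
R is equidistant from H and K (both at squared distance 25), and every other site is strictly farther — so R lies on the H–K Voronoi edge.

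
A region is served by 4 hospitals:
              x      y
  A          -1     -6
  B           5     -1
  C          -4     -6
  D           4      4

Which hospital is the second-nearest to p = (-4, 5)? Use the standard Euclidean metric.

B

Squared Euclidean distances:
|pA|² = (-4−(-1))² + (5−(-6))² = 9 + 121 = 130
|pB|² = (-4−5)² + (5−(-1))² = 81 + 36 = 117
|pC|² = (-4−(-4))² + (5−(-6))² = 0 + 121 = 121
|pD|² = (-4−4)² + (5−4)² = 64 + 1 = 65
Sorted ascending: D, B, C, … — the second-nearest is B.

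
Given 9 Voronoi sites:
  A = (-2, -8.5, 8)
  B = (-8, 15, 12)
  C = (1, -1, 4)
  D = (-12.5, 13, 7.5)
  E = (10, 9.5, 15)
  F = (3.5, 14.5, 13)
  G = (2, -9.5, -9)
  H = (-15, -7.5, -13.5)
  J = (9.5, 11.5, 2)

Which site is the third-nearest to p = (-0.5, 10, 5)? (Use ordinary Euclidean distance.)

Squared Euclidean distances:
|pA|² = (-0.5−(-2))² + (10−(-8.5))² + (5−8)² = 2.25 + 342.25 + 9 = 353.5
|pB|² = (-0.5−(-8))² + (10−15)² + (5−12)² = 56.25 + 25 + 49 = 130.25
|pC|² = (-0.5−1)² + (10−(-1))² + (5−4)² = 2.25 + 121 + 1 = 124.25
|pD|² = (-0.5−(-12.5))² + (10−13)² + (5−7.5)² = 144 + 9 + 6.25 = 159.25
|pE|² = (-0.5−10)² + (10−9.5)² + (5−15)² = 110.25 + 0.25 + 100 = 210.5
|pF|² = (-0.5−3.5)² + (10−14.5)² + (5−13)² = 16 + 20.25 + 64 = 100.25
|pG|² = (-0.5−2)² + (10−(-9.5))² + (5−(-9))² = 6.25 + 380.25 + 196 = 582.5
|pH|² = (-0.5−(-15))² + (10−(-7.5))² + (5−(-13.5))² = 210.25 + 306.25 + 342.25 = 858.75
|pJ|² = (-0.5−9.5)² + (10−11.5)² + (5−2)² = 100 + 2.25 + 9 = 111.25
Sorted ascending: F, J, C, B, … — the third-nearest is C.

C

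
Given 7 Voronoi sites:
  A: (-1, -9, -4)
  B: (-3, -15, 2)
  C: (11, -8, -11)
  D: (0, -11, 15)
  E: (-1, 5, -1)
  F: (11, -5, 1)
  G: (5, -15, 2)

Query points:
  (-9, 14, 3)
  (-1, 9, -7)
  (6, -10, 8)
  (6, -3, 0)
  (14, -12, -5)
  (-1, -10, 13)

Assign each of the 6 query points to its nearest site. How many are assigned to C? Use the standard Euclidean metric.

1

(-9, 14, 3) — d² to each: A:642, B:878, C:1080, D:850, E:161, F:765, G:1038 → nearest is E
(-1, 9, -7) — d² to each: A:333, B:661, C:449, D:885, E:52, F:404, G:693 → nearest is E
(6, -10, 8) — d² to each: A:194, B:142, C:390, D:86, E:355, F:99, G:62 → nearest is G
(6, -3, 0) — d² to each: A:101, B:229, C:171, D:325, E:114, F:30, G:149 → nearest is F
(14, -12, -5) — d² to each: A:235, B:347, C:61, D:597, E:530, F:94, G:139 → nearest is C
(-1, -10, 13) — d² to each: A:290, B:150, C:724, D:6, E:421, F:313, G:182 → nearest is D
1 of the 6 points has C as nearest.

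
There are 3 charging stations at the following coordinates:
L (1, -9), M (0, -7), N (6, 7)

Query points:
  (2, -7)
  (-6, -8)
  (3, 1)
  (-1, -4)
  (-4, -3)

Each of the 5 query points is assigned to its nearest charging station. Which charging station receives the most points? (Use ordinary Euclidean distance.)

M

(2, -7) — d² to each: L:5, M:4, N:212 → nearest is M
(-6, -8) — d² to each: L:50, M:37, N:369 → nearest is M
(3, 1) — d² to each: L:104, M:73, N:45 → nearest is N
(-1, -4) — d² to each: L:29, M:10, N:170 → nearest is M
(-4, -3) — d² to each: L:61, M:32, N:200 → nearest is M
Tally — M:4, N:1. M captures the most (4).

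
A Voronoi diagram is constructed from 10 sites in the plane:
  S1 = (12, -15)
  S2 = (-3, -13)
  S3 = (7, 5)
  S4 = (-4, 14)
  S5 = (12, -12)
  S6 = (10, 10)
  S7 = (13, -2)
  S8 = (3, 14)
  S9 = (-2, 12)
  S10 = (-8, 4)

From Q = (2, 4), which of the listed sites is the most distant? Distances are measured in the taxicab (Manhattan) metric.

S1

d(Q,S1) = |2−12| + |4−(-15)| = 10 + 19 = 29
d(Q,S2) = |2−(-3)| + |4−(-13)| = 5 + 17 = 22
d(Q,S3) = |2−7| + |4−5| = 5 + 1 = 6
d(Q,S4) = |2−(-4)| + |4−14| = 6 + 10 = 16
d(Q,S5) = |2−12| + |4−(-12)| = 10 + 16 = 26
d(Q,S6) = |2−10| + |4−10| = 8 + 6 = 14
d(Q,S7) = |2−13| + |4−(-2)| = 11 + 6 = 17
d(Q,S8) = |2−3| + |4−14| = 1 + 10 = 11
d(Q,S9) = |2−(-2)| + |4−12| = 4 + 8 = 12
d(Q, S10) = |2−(-8)| + |4−4| = 10 + 0 = 10
The largest is to S1.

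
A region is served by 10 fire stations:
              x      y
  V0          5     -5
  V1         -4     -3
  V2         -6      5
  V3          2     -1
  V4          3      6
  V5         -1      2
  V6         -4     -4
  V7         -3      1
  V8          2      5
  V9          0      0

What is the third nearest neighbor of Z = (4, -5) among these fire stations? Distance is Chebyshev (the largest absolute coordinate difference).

d(Z,V0) = max(1, 0) = 1
d(Z,V1) = max(8, 2) = 8
d(Z,V2) = max(10, 10) = 10
d(Z,V3) = max(2, 4) = 4
d(Z,V4) = max(1, 11) = 11
d(Z,V5) = max(5, 7) = 7
d(Z,V6) = max(8, 1) = 8
d(Z,V7) = max(7, 6) = 7
d(Z,V8) = max(2, 10) = 10
d(Z,V9) = max(4, 5) = 5
Sorted ascending: V0, V3, V9, V5, … — the third-nearest is V9.

V9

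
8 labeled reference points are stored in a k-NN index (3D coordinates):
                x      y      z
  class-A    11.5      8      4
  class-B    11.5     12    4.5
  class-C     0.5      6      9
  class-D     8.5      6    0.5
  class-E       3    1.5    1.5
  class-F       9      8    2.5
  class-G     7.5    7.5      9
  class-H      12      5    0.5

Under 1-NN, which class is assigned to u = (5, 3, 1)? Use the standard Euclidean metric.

class-E

Squared Euclidean distances:
d²(u, class-A) = 42.25 + 25 + 9 = 76.25
d²(u, class-B) = 42.25 + 81 + 12.25 = 135.5
d²(u, class-C) = 20.25 + 9 + 64 = 93.25
d²(u, class-D) = 12.25 + 9 + 0.25 = 21.5
d²(u, class-E) = 4 + 2.25 + 0.25 = 6.5
d²(u, class-F) = 16 + 25 + 2.25 = 43.25
d²(u, class-G) = 6.25 + 20.25 + 64 = 90.5
d²(u, class-H) = 49 + 4 + 0.25 = 53.25
The smallest is to class-E, so u lies in the Voronoi region of class-E.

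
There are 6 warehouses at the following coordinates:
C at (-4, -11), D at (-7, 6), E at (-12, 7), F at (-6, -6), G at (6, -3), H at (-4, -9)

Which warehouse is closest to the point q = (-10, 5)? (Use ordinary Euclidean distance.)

Since √ is increasing, it suffices to compare squared distances:
|qC|² = (-10−(-4))² + (5−(-11))² = 36 + 256 = 292
|qD|² = (-10−(-7))² + (5−6)² = 9 + 1 = 10
|qE|² = (-10−(-12))² + (5−7)² = 4 + 4 = 8
|qF|² = (-10−(-6))² + (5−(-6))² = 16 + 121 = 137
|qG|² = (-10−6)² + (5−(-3))² = 256 + 64 = 320
|qH|² = (-10−(-4))² + (5−(-9))² = 36 + 196 = 232
The smallest is to E, so q lies in the Voronoi region of E.

E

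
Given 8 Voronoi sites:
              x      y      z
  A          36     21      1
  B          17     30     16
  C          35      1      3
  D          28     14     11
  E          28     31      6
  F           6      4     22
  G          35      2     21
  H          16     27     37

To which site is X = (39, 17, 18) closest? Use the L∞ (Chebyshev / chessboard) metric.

D

d(X,A) = max(3, 4, 17) = 17
d(X,B) = max(22, 13, 2) = 22
d(X,C) = max(4, 16, 15) = 16
d(X,D) = max(11, 3, 7) = 11
d(X,E) = max(11, 14, 12) = 14
d(X,F) = max(33, 13, 4) = 33
d(X,G) = max(4, 15, 3) = 15
d(X,H) = max(23, 10, 19) = 23
Minimum is at D.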